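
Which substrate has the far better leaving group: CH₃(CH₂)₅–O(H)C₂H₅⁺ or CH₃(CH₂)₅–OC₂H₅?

From CH₃(CH₂)₅–OC₂H₅ the departing group would be CH₃CH₂O⁻ (pKₐ(CH₃CH₂OH) ≈ 16). Strong base; alkoxides do not leave unassisted.
From CH₃(CH₂)₅–O(H)C₂H₅⁺ the leaving group is R'OH (pKₐ(R'OH₂⁺) ≈ -2.4). Neutral; leaves from a protonated ether (an oxonium ion, R–O(H)R'⁺).
(In practice CH₃(CH₂)₅–O(H)C₂H₅⁺ is made from CH₃(CH₂)₅–OC₂H₅ by protonation with concentrated HBr, allowing neutral ethanol, rather than ethoxide, to depart.)

CH₃(CH₂)₅–O(H)C₂H₅⁺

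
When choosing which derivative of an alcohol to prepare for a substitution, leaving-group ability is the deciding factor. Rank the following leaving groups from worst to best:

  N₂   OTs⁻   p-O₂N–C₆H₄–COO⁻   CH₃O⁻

N₂: no meaningful conjugate acid; N₂ departs as an exceptionally stable neutral molecule
OTs⁻: pKₐ(p-CH₃C₆H₄SO₃H (TsOH)) ≈ -2.8
p-O₂N–C₆H₄–COO⁻: pKₐ(p-nitrobenzoic acid) ≈ 3.4
CH₃O⁻: pKₐ(CH₃OH) ≈ 15.5
The question asks for worst first, so the sequence is read in increasing leaving-group ability.

CH₃O⁻ < p-O₂N–C₆H₄–COO⁻ < OTs⁻ < N₂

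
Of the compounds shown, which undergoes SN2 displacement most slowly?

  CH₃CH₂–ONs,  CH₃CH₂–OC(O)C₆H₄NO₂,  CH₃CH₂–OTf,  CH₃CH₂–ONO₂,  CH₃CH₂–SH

With the same alkyl group throughout, only the leaving group differentiates the rates.
Rank by basicity of the departing species: weakest base leaves most easily.
CH₃CH₂–OTf loses OTf⁻: pKₐ(CF₃SO₃H (triflic acid)) ≈ -14
CH₃CH₂–ONs loses ONs⁻: pKₐ(p-O₂NC₆H₄SO₃H) ≈ -3.5
CH₃CH₂–ONO₂ loses NO₃⁻: pKₐ(HNO₃) ≈ -1.3
CH₃CH₂–OC(O)C₆H₄NO₂ loses p-O₂N–C₆H₄–COO⁻: pKₐ(p-nitrobenzoic acid) ≈ 3.4
CH₃CH₂–SH loses HS⁻: pKₐ(H₂S) ≈ 7

CH₃CH₂–SH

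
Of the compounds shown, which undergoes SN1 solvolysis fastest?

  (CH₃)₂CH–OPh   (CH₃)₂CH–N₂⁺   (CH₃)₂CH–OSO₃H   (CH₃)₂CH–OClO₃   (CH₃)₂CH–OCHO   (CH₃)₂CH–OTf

(CH₃)₂CH–N₂⁺

Identical carbon frameworks mean the comparison reduces to leaving-group quality.
The more stable X⁻ (or X) is on its own — i.e. the weaker a base it is — the better a leaving group it makes.
(CH₃)₂CH–N₂⁺ loses N₂: no meaningful conjugate acid; N₂ departs as an exceptionally stable neutral molecule
(CH₃)₂CH–OTf loses OTf⁻: pKₐ(CF₃SO₃H (triflic acid)) ≈ -14
(CH₃)₂CH–OClO₃ loses ClO₄⁻: pKₐ(HClO₄) ≈ -10
(CH₃)₂CH–OSO₃H loses HSO₄⁻: pKₐ(H₂SO₄) ≈ -3
(CH₃)₂CH–OCHO loses HCOO⁻: pKₐ(HCOOH) ≈ 3.8
(CH₃)₂CH–OPh loses PhO⁻: pKₐ(C₆H₅OH (phenol)) ≈ 10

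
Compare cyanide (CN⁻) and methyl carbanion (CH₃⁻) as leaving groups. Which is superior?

cyanide (CN⁻)

cyanide (CN⁻) is the better leaving group.
pKₐ(HCN) ≈ 9.2 versus pKₐ(CH₄) ≈ 48: cyanide (CN⁻) is the much weaker base.
Sp carbon stabilises the charge somewhat, but still a poor LG.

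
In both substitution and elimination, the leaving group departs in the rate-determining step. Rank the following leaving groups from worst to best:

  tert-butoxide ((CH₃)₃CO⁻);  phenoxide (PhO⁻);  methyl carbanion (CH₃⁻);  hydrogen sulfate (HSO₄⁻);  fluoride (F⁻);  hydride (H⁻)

methyl carbanion (CH₃⁻) < hydride (H⁻) < tert-butoxide ((CH₃)₃CO⁻) < phenoxide (PhO⁻) < fluoride (F⁻) < hydrogen sulfate (HSO₄⁻)

Leaving-group ability tracks the stability of the departed species; conjugate-acid pKₐ is the usual yardstick (lower pKₐ → better LG).
hydrogen sulfate (HSO₄⁻): pKₐ(H₂SO₄) ≈ -3
fluoride (F⁻): pKₐ(HF) ≈ 3.2 — small and strongly basic; the poor halide leaving group
phenoxide (PhO⁻): pKₐ(C₆H₅OH (phenol)) ≈ 10 — resonance into the ring helps, but still a poor LG
tert-butoxide ((CH₃)₃CO⁻): pKₐ(t-BuOH) ≈ 18
hydride (H⁻): pKₐ(H₂) ≈ 36
methyl carbanion (CH₃⁻): pKₐ(CH₄) ≈ 48 — unstabilised carbanion; the worst conceivable leaving group
The question asks for worst first, so the sequence is read in increasing leaving-group ability.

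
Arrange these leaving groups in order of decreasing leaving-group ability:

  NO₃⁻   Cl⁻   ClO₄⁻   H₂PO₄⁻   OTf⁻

OTf⁻: pKₐ(CF₃SO₃H (triflic acid)) ≈ -14
ClO₄⁻: pKₐ(HClO₄) ≈ -10
Cl⁻: pKₐ(HCl) ≈ -7
NO₃⁻: pKₐ(HNO₃) ≈ -1.3
H₂PO₄⁻: pKₐ(H₃PO₄) ≈ 2.1

OTf⁻ > ClO₄⁻ > Cl⁻ > NO₃⁻ > H₂PO₄⁻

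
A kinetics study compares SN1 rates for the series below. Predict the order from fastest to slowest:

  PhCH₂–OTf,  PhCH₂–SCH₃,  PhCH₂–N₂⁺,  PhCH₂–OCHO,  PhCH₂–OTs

The skeletons are identical, so relative rate is governed entirely by leaving-group ability.
The more stable X⁻ (or X) is on its own — i.e. the weaker a base it is — the better a leaving group it makes.
PhCH₂–N₂⁺ loses N₂: no meaningful conjugate acid; N₂ departs as an exceptionally stable neutral molecule
PhCH₂–OTf loses OTf⁻: pKₐ(CF₃SO₃H (triflic acid)) ≈ -14
PhCH₂–OTs loses OTs⁻: pKₐ(p-CH₃C₆H₄SO₃H (TsOH)) ≈ -2.8
PhCH₂–OCHO loses HCOO⁻: pKₐ(HCOOH) ≈ 3.8
PhCH₂–SCH₃ loses RS⁻: pKₐ(RSH (a thiol)) ≈ 10.5

PhCH₂–N₂⁺ > PhCH₂–OTf > PhCH₂–OTs > PhCH₂–OCHO > PhCH₂–SCH₃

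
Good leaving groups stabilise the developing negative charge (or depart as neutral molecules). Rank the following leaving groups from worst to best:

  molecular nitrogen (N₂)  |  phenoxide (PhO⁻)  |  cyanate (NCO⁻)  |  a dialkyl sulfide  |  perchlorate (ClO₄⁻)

phenoxide (PhO⁻) < cyanate (NCO⁻) < a dialkyl sulfide < perchlorate (ClO₄⁻) < molecular nitrogen (N₂)

molecular nitrogen (N₂): no meaningful conjugate acid; N₂ departs as an exceptionally stable neutral molecule
perchlorate (ClO₄⁻): pKₐ(HClO₄) ≈ -10
a dialkyl sulfide: pKₐ(R'₂SH⁺) ≈ -7
cyanate (NCO⁻): pKₐ(HOCN) ≈ 3.5
phenoxide (PhO⁻): pKₐ(C₆H₅OH (phenol)) ≈ 10
Listed from poorest to best leaving group as asked.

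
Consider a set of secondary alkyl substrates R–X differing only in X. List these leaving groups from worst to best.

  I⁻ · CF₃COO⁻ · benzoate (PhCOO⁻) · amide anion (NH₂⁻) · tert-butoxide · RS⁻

I⁻: pKₐ(HI) ≈ -10 — large, highly polarisable; very weak base
CF₃COO⁻: pKₐ(CF₃COOH) ≈ 0.2 — strongly electron-withdrawing CF₃ stabilises the carboxylate
benzoate (PhCOO⁻): pKₐ(C₆H₅COOH) ≈ 4.2
RS⁻: pKₐ(RSH (a thiol)) ≈ 10.5
tert-butoxide: pKₐ(t-BuOH) ≈ 18 — bulky, strongly basic alkoxide
amide anion (NH₂⁻): pKₐ(NH₃) ≈ 38
Reversing gives the worst-to-best order requested.

amide anion (NH₂⁻) < tert-butoxide < RS⁻ < benzoate (PhCOO⁻) < CF₃COO⁻ < I⁻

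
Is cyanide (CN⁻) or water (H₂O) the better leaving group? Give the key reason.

water (H₂O) is the better leaving group.
pKₐ(H₃O⁺) ≈ -1.7 versus pKₐ(HCN) ≈ 9.2: water (H₂O) is the much weaker base.
Neutral; leaves from a protonated alcohol (R–OH₂⁺).

water (H₂O)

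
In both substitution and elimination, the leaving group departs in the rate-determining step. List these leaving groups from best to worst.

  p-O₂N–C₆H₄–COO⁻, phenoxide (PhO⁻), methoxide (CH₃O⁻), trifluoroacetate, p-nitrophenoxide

Leaving-group ability tracks the stability of the departed species; conjugate-acid pKₐ is the usual yardstick (lower pKₐ → better LG).
trifluoroacetate: pKₐ(CF₃COOH) ≈ 0.2
p-O₂N–C₆H₄–COO⁻: pKₐ(p-nitrobenzoic acid) ≈ 3.4
p-nitrophenoxide: pKₐ(p-nitrophenol) ≈ 7.2
phenoxide (PhO⁻): pKₐ(C₆H₅OH (phenol)) ≈ 10
methoxide (CH₃O⁻): pKₐ(CH₃OH) ≈ 15.5

trifluoroacetate > p-O₂N–C₆H₄–COO⁻ > p-nitrophenoxide > phenoxide (PhO⁻) > methoxide (CH₃O⁻)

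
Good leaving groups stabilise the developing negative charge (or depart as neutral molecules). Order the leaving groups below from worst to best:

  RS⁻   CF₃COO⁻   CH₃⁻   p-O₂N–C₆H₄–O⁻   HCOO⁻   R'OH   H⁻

The more stable X⁻ (or X) is on its own — i.e. the weaker a base it is — the better a leaving group it makes.
R'OH: pKₐ(R'OH₂⁺) ≈ -2.4 — neutral; leaves from a protonated ether (an oxonium ion, R–O(H)R'⁺)
CF₃COO⁻: pKₐ(CF₃COOH) ≈ 0.2
HCOO⁻: pKₐ(HCOOH) ≈ 3.8 — resonance-stabilised carboxylate
p-O₂N–C₆H₄–O⁻: pKₐ(p-nitrophenol) ≈ 7.2 — nitro group delocalises the charge; the classic chromogenic LG
RS⁻: pKₐ(RSH (a thiol)) ≈ 10.5 — moderately basic; rarely leaves without activation
H⁻: pKₐ(H₂) ≈ 36
CH₃⁻: pKₐ(CH₄) ≈ 48
Reversing gives the worst-to-best order requested.

CH₃⁻ < H⁻ < RS⁻ < p-O₂N–C₆H₄–O⁻ < HCOO⁻ < CF₃COO⁻ < R'OH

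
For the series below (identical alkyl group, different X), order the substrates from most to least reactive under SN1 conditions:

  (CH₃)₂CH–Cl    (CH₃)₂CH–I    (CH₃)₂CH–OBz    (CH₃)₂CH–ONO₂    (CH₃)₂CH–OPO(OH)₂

(CH₃)₂CH–I > (CH₃)₂CH–Cl > (CH₃)₂CH–ONO₂ > (CH₃)₂CH–OPO(OH)₂ > (CH₃)₂CH–OBz

With the same alkyl group throughout, only the leaving group differentiates the rates.
Rank by basicity of the departing species: weakest base leaves most easily.
(CH₃)₂CH–I loses I⁻: pKₐ(HI) ≈ -10
(CH₃)₂CH–Cl loses Cl⁻: pKₐ(HCl) ≈ -7
(CH₃)₂CH–ONO₂ loses NO₃⁻: pKₐ(HNO₃) ≈ -1.3
(CH₃)₂CH–OPO(OH)₂ loses H₂PO₄⁻: pKₐ(H₃PO₄) ≈ 2.1
(CH₃)₂CH–OBz loses PhCOO⁻: pKₐ(C₆H₅COOH) ≈ 4.2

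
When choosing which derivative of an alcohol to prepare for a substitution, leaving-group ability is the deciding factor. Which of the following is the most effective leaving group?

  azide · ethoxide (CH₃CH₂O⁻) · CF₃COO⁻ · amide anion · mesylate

mesylate

Rank by basicity of the departing species: weakest base leaves most easily.
mesylate: pKₐ(CH₃SO₃H (MsOH)) ≈ -1.9
CF₃COO⁻: pKₐ(CF₃COOH) ≈ 0.2
azide: pKₐ(HN₃) ≈ 4.7
ethoxide (CH₃CH₂O⁻): pKₐ(CH₃CH₂OH) ≈ 16
amide anion: pKₐ(NH₃) ≈ 38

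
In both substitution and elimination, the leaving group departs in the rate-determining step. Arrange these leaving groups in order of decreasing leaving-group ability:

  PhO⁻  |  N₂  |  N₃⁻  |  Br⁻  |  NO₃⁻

Rank by basicity of the departing species: weakest base leaves most easily.
N₂: no meaningful conjugate acid; N₂ departs as an exceptionally stable neutral molecule
Br⁻: pKₐ(HBr) ≈ -9
NO₃⁻: pKₐ(HNO₃) ≈ -1.3
N₃⁻: pKₐ(HN₃) ≈ 4.7
PhO⁻: pKₐ(C₆H₅OH (phenol)) ≈ 10

N₂ > Br⁻ > NO₃⁻ > N₃⁻ > PhO⁻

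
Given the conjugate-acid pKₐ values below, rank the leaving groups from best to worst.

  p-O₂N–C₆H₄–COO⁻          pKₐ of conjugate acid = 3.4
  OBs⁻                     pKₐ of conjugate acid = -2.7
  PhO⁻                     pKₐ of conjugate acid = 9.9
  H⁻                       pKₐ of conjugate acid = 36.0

Lower conjugate-acid pKₐ ⇒ weaker base ⇒ better leaving group.
Sorting by the given values: OBs⁻ (-2.7), p-O₂N–C₆H₄–COO⁻ (3.4), PhO⁻ (9.9), H⁻ (36.0).

OBs⁻ > p-O₂N–C₆H₄–COO⁻ > PhO⁻ > H⁻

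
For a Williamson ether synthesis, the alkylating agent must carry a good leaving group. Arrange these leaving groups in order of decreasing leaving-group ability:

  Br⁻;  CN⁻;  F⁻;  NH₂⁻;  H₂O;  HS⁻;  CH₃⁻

Br⁻ > H₂O > F⁻ > HS⁻ > CN⁻ > NH₂⁻ > CH₃⁻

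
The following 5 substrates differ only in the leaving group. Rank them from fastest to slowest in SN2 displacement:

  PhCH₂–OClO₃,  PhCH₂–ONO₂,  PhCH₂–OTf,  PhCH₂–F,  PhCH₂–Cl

Same R in every case — rank the leaving groups.
Leaving-group ability tracks the stability of the departed species; conjugate-acid pKₐ is the usual yardstick (lower pKₐ → better LG).
PhCH₂–OTf loses OTf⁻: pKₐ(CF₃SO₃H (triflic acid)) ≈ -14
PhCH₂–OClO₃ loses ClO₄⁻: pKₐ(HClO₄) ≈ -10
PhCH₂–Cl loses Cl⁻: pKₐ(HCl) ≈ -7
PhCH₂–ONO₂ loses NO₃⁻: pKₐ(HNO₃) ≈ -1.3
PhCH₂–F loses F⁻: pKₐ(HF) ≈ 3.2

PhCH₂–OTf > PhCH₂–OClO₃ > PhCH₂–Cl > PhCH₂–ONO₂ > PhCH₂–F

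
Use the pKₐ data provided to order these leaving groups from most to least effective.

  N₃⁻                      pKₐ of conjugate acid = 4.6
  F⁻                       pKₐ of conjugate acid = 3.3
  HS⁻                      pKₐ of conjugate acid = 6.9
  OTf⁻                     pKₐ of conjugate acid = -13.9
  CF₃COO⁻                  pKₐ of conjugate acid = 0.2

Lower conjugate-acid pKₐ ⇒ weaker base ⇒ better leaving group.
Sorting by the given values: OTf⁻ (-13.9), CF₃COO⁻ (0.2), F⁻ (3.3), N₃⁻ (4.6), HS⁻ (6.9).

OTf⁻ > CF₃COO⁻ > F⁻ > N₃⁻ > HS⁻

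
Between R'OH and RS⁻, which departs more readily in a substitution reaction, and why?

R'OH is the better leaving group.
pKₐ(R'OH₂⁺) ≈ -2.4 versus pKₐ(RSH (a thiol)) ≈ 10.5: R'OH is the much weaker base.
Neutral; leaves from a protonated ether (an oxonium ion, R–O(H)R'⁺).

R'OH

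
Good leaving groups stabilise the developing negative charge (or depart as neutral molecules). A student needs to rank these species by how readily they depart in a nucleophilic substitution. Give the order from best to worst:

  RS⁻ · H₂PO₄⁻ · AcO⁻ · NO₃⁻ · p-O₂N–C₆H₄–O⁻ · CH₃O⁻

NO₃⁻ > H₂PO₄⁻ > AcO⁻ > p-O₂N–C₆H₄–O⁻ > RS⁻ > CH₃O⁻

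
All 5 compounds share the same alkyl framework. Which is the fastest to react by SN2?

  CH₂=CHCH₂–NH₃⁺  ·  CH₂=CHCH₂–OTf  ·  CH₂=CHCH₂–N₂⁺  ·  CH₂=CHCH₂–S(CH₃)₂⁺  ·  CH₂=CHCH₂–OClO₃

CH₂=CHCH₂–N₂⁺

With the same alkyl group throughout, only the leaving group differentiates the rates.
Leaving-group ability tracks the stability of the departed species; conjugate-acid pKₐ is the usual yardstick (lower pKₐ → better LG).
CH₂=CHCH₂–N₂⁺ loses N₂: no meaningful conjugate acid; N₂ departs as an exceptionally stable neutral molecule
CH₂=CHCH₂–OTf loses OTf⁻: pKₐ(CF₃SO₃H (triflic acid)) ≈ -14
CH₂=CHCH₂–OClO₃ loses ClO₄⁻: pKₐ(HClO₄) ≈ -10
CH₂=CHCH₂–S(CH₃)₂⁺ loses SR'₂: pKₐ(R'₂SH⁺) ≈ -7
CH₂=CHCH₂–NH₃⁺ loses NH₃: pKₐ(NH₄⁺) ≈ 9.2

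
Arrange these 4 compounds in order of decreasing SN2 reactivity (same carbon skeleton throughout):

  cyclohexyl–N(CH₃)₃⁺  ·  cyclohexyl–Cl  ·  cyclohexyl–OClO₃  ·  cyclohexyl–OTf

Same R in every case — rank the leaving groups.
Leaving-group ability tracks the stability of the departed species; conjugate-acid pKₐ is the usual yardstick (lower pKₐ → better LG).
cyclohexyl–OTf loses OTf⁻: pKₐ(CF₃SO₃H (triflic acid)) ≈ -14
cyclohexyl–OClO₃ loses ClO₄⁻: pKₐ(HClO₄) ≈ -10
cyclohexyl–Cl loses Cl⁻: pKₐ(HCl) ≈ -7
cyclohexyl–N(CH₃)₃⁺ loses NR'₃: pKₐ(R'₃NH⁺) ≈ 10.7

cyclohexyl–OTf > cyclohexyl–OClO₃ > cyclohexyl–Cl > cyclohexyl–N(CH₃)₃⁺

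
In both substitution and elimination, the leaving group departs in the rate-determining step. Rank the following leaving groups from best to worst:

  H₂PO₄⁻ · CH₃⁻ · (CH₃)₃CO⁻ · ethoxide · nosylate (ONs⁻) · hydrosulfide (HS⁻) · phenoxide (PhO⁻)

nosylate (ONs⁻) > H₂PO₄⁻ > hydrosulfide (HS⁻) > phenoxide (PhO⁻) > ethoxide > (CH₃)₃CO⁻ > CH₃⁻

Leaving-group ability tracks the stability of the departed species; conjugate-acid pKₐ is the usual yardstick (lower pKₐ → better LG).
nosylate (ONs⁻): pKₐ(p-O₂NC₆H₄SO₃H) ≈ -3.5 — p-nitro group further stabilises the sulfonate
H₂PO₄⁻: pKₐ(H₃PO₄) ≈ 2.1 — moderate base; biological leaving group after further activation
hydrosulfide (HS⁻): pKₐ(H₂S) ≈ 7
phenoxide (PhO⁻): pKₐ(C₆H₅OH (phenol)) ≈ 10 — resonance into the ring helps, but still a poor LG
ethoxide: pKₐ(CH₃CH₂OH) ≈ 16
(CH₃)₃CO⁻: pKₐ(t-BuOH) ≈ 18 — bulky, strongly basic alkoxide
CH₃⁻: pKₐ(CH₄) ≈ 48 — unstabilised carbanion; the worst conceivable leaving group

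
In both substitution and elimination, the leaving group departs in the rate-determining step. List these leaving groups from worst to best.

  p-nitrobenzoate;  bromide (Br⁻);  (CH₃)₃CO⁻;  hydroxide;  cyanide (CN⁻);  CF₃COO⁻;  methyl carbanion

methyl carbanion < (CH₃)₃CO⁻ < hydroxide < cyanide (CN⁻) < p-nitrobenzoate < CF₃COO⁻ < bromide (Br⁻)

bromide (Br⁻): pKₐ(HBr) ≈ -9
CF₃COO⁻: pKₐ(CF₃COOH) ≈ 0.2
p-nitrobenzoate: pKₐ(p-nitrobenzoic acid) ≈ 3.4
cyanide (CN⁻): pKₐ(HCN) ≈ 9.2
hydroxide: pKₐ(H₂O) ≈ 15.7
(CH₃)₃CO⁻: pKₐ(t-BuOH) ≈ 18
methyl carbanion: pKₐ(CH₄) ≈ 48
The question asks for worst first, so the sequence is read in increasing leaving-group ability.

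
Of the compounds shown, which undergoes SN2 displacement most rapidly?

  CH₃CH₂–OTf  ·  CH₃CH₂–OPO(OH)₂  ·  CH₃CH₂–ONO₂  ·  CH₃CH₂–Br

Same R in every case — rank the leaving groups.
A good leaving group is a weak base: the lower the pKₐ of its conjugate acid, the more readily it departs.
CH₃CH₂–OTf loses OTf⁻: pKₐ(CF₃SO₃H (triflic acid)) ≈ -14
CH₃CH₂–Br loses Br⁻: pKₐ(HBr) ≈ -9
CH₃CH₂–ONO₂ loses NO₃⁻: pKₐ(HNO₃) ≈ -1.3
CH₃CH₂–OPO(OH)₂ loses H₂PO₄⁻: pKₐ(H₃PO₄) ≈ 2.1

CH₃CH₂–OTf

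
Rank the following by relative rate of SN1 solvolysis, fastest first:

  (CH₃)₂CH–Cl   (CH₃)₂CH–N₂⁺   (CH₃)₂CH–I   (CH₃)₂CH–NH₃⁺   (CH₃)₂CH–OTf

(CH₃)₂CH–N₂⁺ > (CH₃)₂CH–OTf > (CH₃)₂CH–I > (CH₃)₂CH–Cl > (CH₃)₂CH–NH₃⁺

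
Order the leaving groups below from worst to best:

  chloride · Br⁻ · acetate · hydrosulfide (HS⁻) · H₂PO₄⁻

hydrosulfide (HS⁻) < acetate < H₂PO₄⁻ < chloride < Br⁻

Br⁻: pKₐ(HBr) ≈ -9 — weak base; good leaving group
chloride: pKₐ(HCl) ≈ -7 — moderately weak base
H₂PO₄⁻: pKₐ(H₃PO₄) ≈ 2.1
acetate: pKₐ(CH₃COOH) ≈ 4.8
hydrosulfide (HS⁻): pKₐ(H₂S) ≈ 7 — larger and more polarisable than the oxygen analogue
The question asks for worst first, so the sequence is read in increasing leaving-group ability.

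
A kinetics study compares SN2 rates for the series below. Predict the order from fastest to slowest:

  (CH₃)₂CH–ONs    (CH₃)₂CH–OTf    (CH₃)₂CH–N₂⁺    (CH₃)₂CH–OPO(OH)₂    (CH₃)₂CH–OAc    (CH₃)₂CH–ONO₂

(CH₃)₂CH–N₂⁺ > (CH₃)₂CH–OTf > (CH₃)₂CH–ONs > (CH₃)₂CH–ONO₂ > (CH₃)₂CH–OPO(OH)₂ > (CH₃)₂CH–OAc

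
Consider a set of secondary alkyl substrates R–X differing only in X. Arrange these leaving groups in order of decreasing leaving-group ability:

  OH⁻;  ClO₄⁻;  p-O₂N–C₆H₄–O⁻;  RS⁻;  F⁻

The more stable X⁻ (or X) is on its own — i.e. the weaker a base it is — the better a leaving group it makes.
ClO₄⁻: pKₐ(HClO₄) ≈ -10
F⁻: pKₐ(HF) ≈ 3.2
p-O₂N–C₆H₄–O⁻: pKₐ(p-nitrophenol) ≈ 7.2
RS⁻: pKₐ(RSH (a thiol)) ≈ 10.5
OH⁻: pKₐ(H₂O) ≈ 15.7

ClO₄⁻ > F⁻ > p-O₂N–C₆H₄–O⁻ > RS⁻ > OH⁻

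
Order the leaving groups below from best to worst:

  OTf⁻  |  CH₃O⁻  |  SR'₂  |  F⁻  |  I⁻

OTf⁻ > I⁻ > SR'₂ > F⁻ > CH₃O⁻

Rank by basicity of the departing species: weakest base leaves most easily.
OTf⁻: pKₐ(CF₃SO₃H (triflic acid)) ≈ -14
I⁻: pKₐ(HI) ≈ -10
SR'₂: pKₐ(R'₂SH⁺) ≈ -7
F⁻: pKₐ(HF) ≈ 3.2
CH₃O⁻: pKₐ(CH₃OH) ≈ 15.5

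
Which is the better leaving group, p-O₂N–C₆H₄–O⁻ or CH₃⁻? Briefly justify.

p-O₂N–C₆H₄–O⁻

p-O₂N–C₆H₄–O⁻ is the better leaving group.
pKₐ(p-nitrophenol) ≈ 7.2 versus pKₐ(CH₄) ≈ 48: p-O₂N–C₆H₄–O⁻ is the much weaker base.
Nitro group delocalises the charge; the classic chromogenic LG.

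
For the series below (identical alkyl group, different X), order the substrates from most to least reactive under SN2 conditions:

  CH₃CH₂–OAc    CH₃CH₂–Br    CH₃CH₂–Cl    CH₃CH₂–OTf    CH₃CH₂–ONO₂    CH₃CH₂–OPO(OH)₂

The skeletons are identical, so relative rate is governed entirely by leaving-group ability.
The more stable X⁻ (or X) is on its own — i.e. the weaker a base it is — the better a leaving group it makes.
CH₃CH₂–OTf loses OTf⁻: pKₐ(CF₃SO₃H (triflic acid)) ≈ -14
CH₃CH₂–Br loses Br⁻: pKₐ(HBr) ≈ -9
CH₃CH₂–Cl loses Cl⁻: pKₐ(HCl) ≈ -7
CH₃CH₂–ONO₂ loses NO₃⁻: pKₐ(HNO₃) ≈ -1.3
CH₃CH₂–OPO(OH)₂ loses H₂PO₄⁻: pKₐ(H₃PO₄) ≈ 2.1
CH₃CH₂–OAc loses AcO⁻: pKₐ(CH₃COOH) ≈ 4.8

CH₃CH₂–OTf > CH₃CH₂–Br > CH₃CH₂–Cl > CH₃CH₂–ONO₂ > CH₃CH₂–OPO(OH)₂ > CH₃CH₂–OAc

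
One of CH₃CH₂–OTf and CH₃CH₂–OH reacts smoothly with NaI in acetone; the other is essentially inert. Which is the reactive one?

CH₃CH₂–OTf

From CH₃CH₂–OH the departing group would be OH⁻ (pKₐ(H₂O) ≈ 15.7). Strong base; essentially never leaves without prior activation.
From CH₃CH₂–OTf the leaving group is OTf⁻ (pKₐ(CF₃SO₃H (triflic acid)) ≈ -14). Charge spread over three oxygens and a CF₃ group; the premier leaving group in synthesis.
(In practice CH₃CH₂–OTf is made from CH₃CH₂–OH by treatment with Tf₂O / 2,6-lutidine, converting the hydroxyl into a triflate.)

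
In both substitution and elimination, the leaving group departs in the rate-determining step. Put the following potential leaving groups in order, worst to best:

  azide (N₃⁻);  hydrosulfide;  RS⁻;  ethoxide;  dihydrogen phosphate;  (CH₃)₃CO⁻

A good leaving group is a weak base: the lower the pKₐ of its conjugate acid, the more readily it departs.
dihydrogen phosphate: pKₐ(H₃PO₄) ≈ 2.1 — moderate base; biological leaving group after further activation
azide (N₃⁻): pKₐ(HN₃) ≈ 4.7 — linear, resonance-stabilised
hydrosulfide: pKₐ(H₂S) ≈ 7 — larger and more polarisable than the oxygen analogue
RS⁻: pKₐ(RSH (a thiol)) ≈ 10.5
ethoxide: pKₐ(CH₃CH₂OH) ≈ 16
(CH₃)₃CO⁻: pKₐ(t-BuOH) ≈ 18
Listed from poorest to best leaving group as asked.

(CH₃)₃CO⁻ < ethoxide < RS⁻ < hydrosulfide < azide (N₃⁻) < dihydrogen phosphate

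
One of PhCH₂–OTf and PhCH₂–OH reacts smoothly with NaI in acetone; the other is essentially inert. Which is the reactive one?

PhCH₂–OTf

From PhCH₂–OH the departing group would be OH⁻ (pKₐ(H₂O) ≈ 15.7). Strong base; essentially never leaves without prior activation.
From PhCH₂–OTf the leaving group is OTf⁻ (pKₐ(CF₃SO₃H (triflic acid)) ≈ -14). Charge spread over three oxygens and a CF₃ group; the premier leaving group in synthesis.
(In practice PhCH₂–OTf is made from PhCH₂–OH by treatment with Tf₂O / 2,6-lutidine, converting the hydroxyl into a triflate.)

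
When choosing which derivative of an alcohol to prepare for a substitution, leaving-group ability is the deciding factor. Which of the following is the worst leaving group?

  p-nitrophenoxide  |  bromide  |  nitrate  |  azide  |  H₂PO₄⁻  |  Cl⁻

Leaving-group ability tracks the stability of the departed species; conjugate-acid pKₐ is the usual yardstick (lower pKₐ → better LG).
bromide: pKₐ(HBr) ≈ -9
Cl⁻: pKₐ(HCl) ≈ -7
nitrate: pKₐ(HNO₃) ≈ -1.3
H₂PO₄⁻: pKₐ(H₃PO₄) ≈ 2.1
azide: pKₐ(HN₃) ≈ 4.7
p-nitrophenoxide: pKₐ(p-nitrophenol) ≈ 7.2

p-nitrophenoxide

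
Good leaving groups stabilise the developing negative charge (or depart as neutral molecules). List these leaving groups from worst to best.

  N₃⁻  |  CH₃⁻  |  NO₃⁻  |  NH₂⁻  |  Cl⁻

CH₃⁻ < NH₂⁻ < N₃⁻ < NO₃⁻ < Cl⁻

Leaving-group ability tracks the stability of the departed species; conjugate-acid pKₐ is the usual yardstick (lower pKₐ → better LG).
Cl⁻: pKₐ(HCl) ≈ -7
NO₃⁻: pKₐ(HNO₃) ≈ -1.3
N₃⁻: pKₐ(HN₃) ≈ 4.7 — linear, resonance-stabilised
NH₂⁻: pKₐ(NH₃) ≈ 38 — extremely strong base; never a leaving group
CH₃⁻: pKₐ(CH₄) ≈ 48
The question asks for worst first, so the sequence is read in increasing leaving-group ability.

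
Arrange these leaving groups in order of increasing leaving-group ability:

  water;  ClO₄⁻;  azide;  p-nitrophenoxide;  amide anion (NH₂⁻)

The more stable X⁻ (or X) is on its own — i.e. the weaker a base it is — the better a leaving group it makes.
ClO₄⁻: pKₐ(HClO₄) ≈ -10
water: pKₐ(H₃O⁺) ≈ -1.7
azide: pKₐ(HN₃) ≈ 4.7 — linear, resonance-stabilised
p-nitrophenoxide: pKₐ(p-nitrophenol) ≈ 7.2 — nitro group delocalises the charge; the classic chromogenic LG
amide anion (NH₂⁻): pKₐ(NH₃) ≈ 38
The question asks for worst first, so the sequence is read in increasing leaving-group ability.

amide anion (NH₂⁻) < p-nitrophenoxide < azide < water < ClO₄⁻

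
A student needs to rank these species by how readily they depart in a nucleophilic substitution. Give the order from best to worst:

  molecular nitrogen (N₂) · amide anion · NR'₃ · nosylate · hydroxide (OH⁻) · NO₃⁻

molecular nitrogen (N₂) > nosylate > NO₃⁻ > NR'₃ > hydroxide (OH⁻) > amide anion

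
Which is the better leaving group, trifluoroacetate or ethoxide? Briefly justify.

trifluoroacetate is the better leaving group.
pKₐ(CF₃COOH) ≈ 0.2 versus pKₐ(CH₃CH₂OH) ≈ 16: trifluoroacetate is the much weaker base.
Strongly electron-withdrawing CF₃ stabilises the carboxylate.

trifluoroacetate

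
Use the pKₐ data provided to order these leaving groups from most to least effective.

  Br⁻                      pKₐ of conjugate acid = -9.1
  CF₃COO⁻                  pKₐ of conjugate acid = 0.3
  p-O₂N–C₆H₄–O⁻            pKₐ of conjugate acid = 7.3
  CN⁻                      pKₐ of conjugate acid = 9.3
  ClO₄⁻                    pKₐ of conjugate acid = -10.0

Lower conjugate-acid pKₐ ⇒ weaker base ⇒ better leaving group.
Sorting by the given values: ClO₄⁻ (-10.0), Br⁻ (-9.1), CF₃COO⁻ (0.3), p-O₂N–C₆H₄–O⁻ (7.3), CN⁻ (9.3).

ClO₄⁻ > Br⁻ > CF₃COO⁻ > p-O₂N–C₆H₄–O⁻ > CN⁻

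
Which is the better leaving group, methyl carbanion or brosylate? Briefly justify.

brosylate

brosylate is the better leaving group.
pKₐ(p-BrC₆H₄SO₃H) ≈ -2.8 versus pKₐ(CH₄) ≈ 48: brosylate is the much weaker base.
Arenesulfonate with a p-bromo substituent.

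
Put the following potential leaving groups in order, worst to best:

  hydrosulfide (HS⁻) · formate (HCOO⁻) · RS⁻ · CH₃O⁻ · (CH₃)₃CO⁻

(CH₃)₃CO⁻ < CH₃O⁻ < RS⁻ < hydrosulfide (HS⁻) < formate (HCOO⁻)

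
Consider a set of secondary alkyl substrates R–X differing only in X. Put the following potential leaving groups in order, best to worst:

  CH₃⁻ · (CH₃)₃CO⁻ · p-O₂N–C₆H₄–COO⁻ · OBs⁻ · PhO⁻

OBs⁻ > p-O₂N–C₆H₄–COO⁻ > PhO⁻ > (CH₃)₃CO⁻ > CH₃⁻

Leaving-group ability tracks the stability of the departed species; conjugate-acid pKₐ is the usual yardstick (lower pKₐ → better LG).
OBs⁻: pKₐ(p-BrC₆H₄SO₃H) ≈ -2.8 — arenesulfonate with a p-bromo substituent
p-O₂N–C₆H₄–COO⁻: pKₐ(p-nitrobenzoic acid) ≈ 3.4 — electron-withdrawing nitro group stabilises the carboxylate
PhO⁻: pKₐ(C₆H₅OH (phenol)) ≈ 10 — resonance into the ring helps, but still a poor LG
(CH₃)₃CO⁻: pKₐ(t-BuOH) ≈ 18
CH₃⁻: pKₐ(CH₄) ≈ 48 — unstabilised carbanion; the worst conceivable leaving group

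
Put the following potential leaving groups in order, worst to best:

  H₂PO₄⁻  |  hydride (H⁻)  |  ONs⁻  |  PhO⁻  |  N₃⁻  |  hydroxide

Rank by basicity of the departing species: weakest base leaves most easily.
ONs⁻: pKₐ(p-O₂NC₆H₄SO₃H) ≈ -3.5 — p-nitro group further stabilises the sulfonate
H₂PO₄⁻: pKₐ(H₃PO₄) ≈ 2.1 — moderate base; biological leaving group after further activation
N₃⁻: pKₐ(HN₃) ≈ 4.7
PhO⁻: pKₐ(C₆H₅OH (phenol)) ≈ 10 — resonance into the ring helps, but still a poor LG
hydroxide: pKₐ(H₂O) ≈ 15.7 — strong base; essentially never leaves without prior activation
hydride (H⁻): pKₐ(H₂) ≈ 36 — extremely strong base; leaves only in special hydride-transfer contexts
Reversing gives the worst-to-best order requested.

hydride (H⁻) < hydroxide < PhO⁻ < N₃⁻ < H₂PO₄⁻ < ONs⁻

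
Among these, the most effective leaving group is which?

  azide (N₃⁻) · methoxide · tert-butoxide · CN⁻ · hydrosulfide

A good leaving group is a weak base: the lower the pKₐ of its conjugate acid, the more readily it departs.
azide (N₃⁻): pKₐ(HN₃) ≈ 4.7
hydrosulfide: pKₐ(H₂S) ≈ 7
CN⁻: pKₐ(HCN) ≈ 9.2
methoxide: pKₐ(CH₃OH) ≈ 15.5
tert-butoxide: pKₐ(t-BuOH) ≈ 18

azide (N₃⁻)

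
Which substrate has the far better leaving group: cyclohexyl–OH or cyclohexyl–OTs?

cyclohexyl–OTs

From cyclohexyl–OH the departing group would be OH⁻ (pKₐ(H₂O) ≈ 15.7). Strong base; essentially never leaves without prior activation.
From cyclohexyl–OTs the leaving group is OTs⁻ (pKₐ(p-CH₃C₆H₄SO₃H (TsOH)) ≈ -2.8). Resonance-delocalised arenesulfonate.
(In practice cyclohexyl–OTs is made from cyclohexyl–OH by treatment with TsCl / pyridine, converting the hydroxyl into a tosylate.)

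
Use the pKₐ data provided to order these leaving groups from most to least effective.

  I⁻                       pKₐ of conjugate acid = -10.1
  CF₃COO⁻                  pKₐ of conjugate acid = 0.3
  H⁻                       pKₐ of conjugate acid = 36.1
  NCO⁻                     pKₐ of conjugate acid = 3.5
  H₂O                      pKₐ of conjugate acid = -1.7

I⁻ > H₂O > CF₃COO⁻ > NCO⁻ > H⁻

Lower conjugate-acid pKₐ ⇒ weaker base ⇒ better leaving group.
Sorting by the given values: I⁻ (-10.1), H₂O (-1.7), CF₃COO⁻ (0.3), NCO⁻ (3.5), H⁻ (36.1).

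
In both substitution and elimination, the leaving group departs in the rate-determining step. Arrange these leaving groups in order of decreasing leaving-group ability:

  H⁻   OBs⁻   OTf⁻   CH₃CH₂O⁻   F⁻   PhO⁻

OTf⁻ > OBs⁻ > F⁻ > PhO⁻ > CH₃CH₂O⁻ > H⁻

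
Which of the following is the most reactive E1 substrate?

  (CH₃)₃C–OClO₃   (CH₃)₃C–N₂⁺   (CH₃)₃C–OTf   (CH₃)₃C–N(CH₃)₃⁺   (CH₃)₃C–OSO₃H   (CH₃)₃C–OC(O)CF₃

Same R in every case — rank the leaving groups.
The more stable X⁻ (or X) is on its own — i.e. the weaker a base it is — the better a leaving group it makes.
(CH₃)₃C–N₂⁺ loses N₂: no meaningful conjugate acid; N₂ departs as an exceptionally stable neutral molecule
(CH₃)₃C–OTf loses OTf⁻: pKₐ(CF₃SO₃H (triflic acid)) ≈ -14
(CH₃)₃C–OClO₃ loses ClO₄⁻: pKₐ(HClO₄) ≈ -10
(CH₃)₃C–OSO₃H loses HSO₄⁻: pKₐ(H₂SO₄) ≈ -3
(CH₃)₃C–OC(O)CF₃ loses CF₃COO⁻: pKₐ(CF₃COOH) ≈ 0.2
(CH₃)₃C–N(CH₃)₃⁺ loses NR'₃: pKₐ(R'₃NH⁺) ≈ 10.7

(CH₃)₃C–N₂⁺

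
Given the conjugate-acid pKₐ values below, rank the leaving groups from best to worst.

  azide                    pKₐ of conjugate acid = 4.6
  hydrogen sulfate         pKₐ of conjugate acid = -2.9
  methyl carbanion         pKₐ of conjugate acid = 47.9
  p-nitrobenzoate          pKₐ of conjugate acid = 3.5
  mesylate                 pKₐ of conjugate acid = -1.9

hydrogen sulfate > mesylate > p-nitrobenzoate > azide > methyl carbanion

Lower conjugate-acid pKₐ ⇒ weaker base ⇒ better leaving group.
Sorting by the given values: hydrogen sulfate (-2.9), mesylate (-1.9), p-nitrobenzoate (3.5), azide (4.6), methyl carbanion (47.9).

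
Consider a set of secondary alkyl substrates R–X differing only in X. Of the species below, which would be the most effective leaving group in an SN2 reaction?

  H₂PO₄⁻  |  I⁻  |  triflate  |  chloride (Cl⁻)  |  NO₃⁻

triflate

Leaving-group ability tracks the stability of the departed species; conjugate-acid pKₐ is the usual yardstick (lower pKₐ → better LG).
triflate: pKₐ(CF₃SO₃H (triflic acid)) ≈ -14
I⁻: pKₐ(HI) ≈ -10
chloride (Cl⁻): pKₐ(HCl) ≈ -7
NO₃⁻: pKₐ(HNO₃) ≈ -1.3
H₂PO₄⁻: pKₐ(H₃PO₄) ≈ 2.1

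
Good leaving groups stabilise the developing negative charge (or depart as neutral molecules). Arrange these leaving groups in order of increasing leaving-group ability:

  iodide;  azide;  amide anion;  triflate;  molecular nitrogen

The more stable X⁻ (or X) is on its own — i.e. the weaker a base it is — the better a leaving group it makes.
molecular nitrogen: no meaningful conjugate acid; N₂ departs as an exceptionally stable neutral molecule
triflate: pKₐ(CF₃SO₃H (triflic acid)) ≈ -14
iodide: pKₐ(HI) ≈ -10 — large, highly polarisable; very weak base
azide: pKₐ(HN₃) ≈ 4.7
amide anion: pKₐ(NH₃) ≈ 38 — extremely strong base; never a leaving group
Reversing gives the worst-to-best order requested.

amide anion < azide < iodide < triflate < molecular nitrogen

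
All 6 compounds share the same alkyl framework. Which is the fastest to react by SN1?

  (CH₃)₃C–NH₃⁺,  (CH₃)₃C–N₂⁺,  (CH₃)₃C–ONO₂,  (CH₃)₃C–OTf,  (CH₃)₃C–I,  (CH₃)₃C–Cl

Identical carbon frameworks mean the comparison reduces to leaving-group quality.
Rank by basicity of the departing species: weakest base leaves most easily.
(CH₃)₃C–N₂⁺ loses N₂: no meaningful conjugate acid; N₂ departs as an exceptionally stable neutral molecule
(CH₃)₃C–OTf loses OTf⁻: pKₐ(CF₃SO₃H (triflic acid)) ≈ -14
(CH₃)₃C–I loses I⁻: pKₐ(HI) ≈ -10
(CH₃)₃C–Cl loses Cl⁻: pKₐ(HCl) ≈ -7
(CH₃)₃C–ONO₂ loses NO₃⁻: pKₐ(HNO₃) ≈ -1.3
(CH₃)₃C–NH₃⁺ loses NH₃: pKₐ(NH₄⁺) ≈ 9.2

(CH₃)₃C–N₂⁺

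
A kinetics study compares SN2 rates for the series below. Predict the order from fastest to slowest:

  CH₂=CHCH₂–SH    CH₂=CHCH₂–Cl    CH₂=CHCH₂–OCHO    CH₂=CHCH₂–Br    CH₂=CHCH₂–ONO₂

Identical carbon frameworks mean the comparison reduces to leaving-group quality.
The more stable X⁻ (or X) is on its own — i.e. the weaker a base it is — the better a leaving group it makes.
CH₂=CHCH₂–Br loses Br⁻: pKₐ(HBr) ≈ -9
CH₂=CHCH₂–Cl loses Cl⁻: pKₐ(HCl) ≈ -7
CH₂=CHCH₂–ONO₂ loses NO₃⁻: pKₐ(HNO₃) ≈ -1.3
CH₂=CHCH₂–OCHO loses HCOO⁻: pKₐ(HCOOH) ≈ 3.8
CH₂=CHCH₂–SH loses HS⁻: pKₐ(H₂S) ≈ 7

CH₂=CHCH₂–Br > CH₂=CHCH₂–Cl > CH₂=CHCH₂–ONO₂ > CH₂=CHCH₂–OCHO > CH₂=CHCH₂–SH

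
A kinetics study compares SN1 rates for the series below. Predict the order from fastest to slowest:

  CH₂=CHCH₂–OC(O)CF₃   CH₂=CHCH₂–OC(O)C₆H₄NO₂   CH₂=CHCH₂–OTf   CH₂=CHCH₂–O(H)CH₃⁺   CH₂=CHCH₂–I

Same R in every case — rank the leaving groups.
Leaving-group ability tracks the stability of the departed species; conjugate-acid pKₐ is the usual yardstick (lower pKₐ → better LG).
CH₂=CHCH₂–OTf loses OTf⁻: pKₐ(CF₃SO₃H (triflic acid)) ≈ -14
CH₂=CHCH₂–I loses I⁻: pKₐ(HI) ≈ -10
CH₂=CHCH₂–O(H)CH₃⁺ loses R'OH: pKₐ(R'OH₂⁺) ≈ -2.4
CH₂=CHCH₂–OC(O)CF₃ loses CF₃COO⁻: pKₐ(CF₃COOH) ≈ 0.2
CH₂=CHCH₂–OC(O)C₆H₄NO₂ loses p-O₂N–C₆H₄–COO⁻: pKₐ(p-nitrobenzoic acid) ≈ 3.4

CH₂=CHCH₂–OTf > CH₂=CHCH₂–I > CH₂=CHCH₂–O(H)CH₃⁺ > CH₂=CHCH₂–OC(O)CF₃ > CH₂=CHCH₂–OC(O)C₆H₄NO₂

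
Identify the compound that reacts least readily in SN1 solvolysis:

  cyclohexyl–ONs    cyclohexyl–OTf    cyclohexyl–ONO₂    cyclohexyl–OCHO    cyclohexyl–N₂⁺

cyclohexyl–OCHO

Same R in every case — rank the leaving groups.
Leaving-group ability tracks the stability of the departed species; conjugate-acid pKₐ is the usual yardstick (lower pKₐ → better LG).
cyclohexyl–N₂⁺ loses N₂: no meaningful conjugate acid; N₂ departs as an exceptionally stable neutral molecule
cyclohexyl–OTf loses OTf⁻: pKₐ(CF₃SO₃H (triflic acid)) ≈ -14
cyclohexyl–ONs loses ONs⁻: pKₐ(p-O₂NC₆H₄SO₃H) ≈ -3.5
cyclohexyl–ONO₂ loses NO₃⁻: pKₐ(HNO₃) ≈ -1.3
cyclohexyl–OCHO loses HCOO⁻: pKₐ(HCOOH) ≈ 3.8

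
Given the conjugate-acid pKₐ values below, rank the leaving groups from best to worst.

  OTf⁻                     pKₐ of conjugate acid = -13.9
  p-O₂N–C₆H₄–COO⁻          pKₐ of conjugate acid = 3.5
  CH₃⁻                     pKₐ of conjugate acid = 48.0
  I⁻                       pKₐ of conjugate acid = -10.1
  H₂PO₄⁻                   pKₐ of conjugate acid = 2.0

Lower conjugate-acid pKₐ ⇒ weaker base ⇒ better leaving group.
Sorting by the given values: OTf⁻ (-13.9), I⁻ (-10.1), H₂PO₄⁻ (2.0), p-O₂N–C₆H₄–COO⁻ (3.5), CH₃⁻ (48.0).

OTf⁻ > I⁻ > H₂PO₄⁻ > p-O₂N–C₆H₄–COO⁻ > CH₃⁻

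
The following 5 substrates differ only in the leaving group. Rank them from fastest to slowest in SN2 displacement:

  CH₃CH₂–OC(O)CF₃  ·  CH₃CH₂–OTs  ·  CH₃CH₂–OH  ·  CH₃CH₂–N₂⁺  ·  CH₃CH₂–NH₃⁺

The skeletons are identical, so relative rate is governed entirely by leaving-group ability.
A good leaving group is a weak base: the lower the pKₐ of its conjugate acid, the more readily it departs.
CH₃CH₂–N₂⁺ loses N₂: no meaningful conjugate acid; N₂ departs as an exceptionally stable neutral molecule
CH₃CH₂–OTs loses OTs⁻: pKₐ(p-CH₃C₆H₄SO₃H (TsOH)) ≈ -2.8
CH₃CH₂–OC(O)CF₃ loses CF₃COO⁻: pKₐ(CF₃COOH) ≈ 0.2
CH₃CH₂–NH₃⁺ loses NH₃: pKₐ(NH₄⁺) ≈ 9.2
CH₃CH₂–OH loses OH⁻: pKₐ(H₂O) ≈ 15.7

CH₃CH₂–N₂⁺ > CH₃CH₂–OTs > CH₃CH₂–OC(O)CF₃ > CH₃CH₂–NH₃⁺ > CH₃CH₂–OH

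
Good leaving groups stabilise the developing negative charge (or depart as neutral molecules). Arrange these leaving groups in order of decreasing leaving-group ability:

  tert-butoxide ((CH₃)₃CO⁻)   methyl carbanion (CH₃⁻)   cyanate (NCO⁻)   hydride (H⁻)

cyanate (NCO⁻) > tert-butoxide ((CH₃)₃CO⁻) > hydride (H⁻) > methyl carbanion (CH₃⁻)

Rank by basicity of the departing species: weakest base leaves most easily.
cyanate (NCO⁻): pKₐ(HOCN) ≈ 3.5
tert-butoxide ((CH₃)₃CO⁻): pKₐ(t-BuOH) ≈ 18
hydride (H⁻): pKₐ(H₂) ≈ 36
methyl carbanion (CH₃⁻): pKₐ(CH₄) ≈ 48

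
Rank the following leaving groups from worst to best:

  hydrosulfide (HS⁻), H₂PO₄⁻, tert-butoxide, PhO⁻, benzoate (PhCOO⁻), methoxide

tert-butoxide < methoxide < PhO⁻ < hydrosulfide (HS⁻) < benzoate (PhCOO⁻) < H₂PO₄⁻

The more stable X⁻ (or X) is on its own — i.e. the weaker a base it is — the better a leaving group it makes.
H₂PO₄⁻: pKₐ(H₃PO₄) ≈ 2.1
benzoate (PhCOO⁻): pKₐ(C₆H₅COOH) ≈ 4.2
hydrosulfide (HS⁻): pKₐ(H₂S) ≈ 7
PhO⁻: pKₐ(C₆H₅OH (phenol)) ≈ 10
methoxide: pKₐ(CH₃OH) ≈ 15.5 — strong base; alkoxides do not leave unassisted
tert-butoxide: pKₐ(t-BuOH) ≈ 18
Listed from poorest to best leaving group as asked.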